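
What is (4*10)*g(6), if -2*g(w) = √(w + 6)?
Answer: -40*√3 ≈ -69.282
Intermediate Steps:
g(w) = -√(6 + w)/2 (g(w) = -√(w + 6)/2 = -√(6 + w)/2)
(4*10)*g(6) = (4*10)*(-√(6 + 6)/2) = 40*(-√3) = -40*√3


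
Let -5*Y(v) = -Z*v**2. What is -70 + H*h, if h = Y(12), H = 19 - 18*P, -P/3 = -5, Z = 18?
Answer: -650942/5 ≈ -1.3019e+5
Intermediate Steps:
P = 15 (P = -3*(-5) = 15)
H = -251 (H = 19 - 18*15 = 19 - 270 = -251)
Y(v) = 18*v**2/5 (Y(v) = -(-1)*18*v**2/5 = -(-18)*v**2/5 = 18*v**2/5)
h = 2592/5 (h = (18/5)*12**2 = (18/5)*144 = 2592/5 ≈ 518.40)
-70 + H*h = -70 - 251*2592/5 = -70 - 650592/5 = -650942/5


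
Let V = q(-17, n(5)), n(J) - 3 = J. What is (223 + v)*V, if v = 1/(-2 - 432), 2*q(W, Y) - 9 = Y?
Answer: 1645277/868 ≈ 1895.5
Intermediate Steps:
n(J) = 3 + J
q(W, Y) = 9/2 + Y/2
V = 17/2 (V = 9/2 + (3 + 5)/2 = 9/2 + (½)*8 = 9/2 + 4 = 17/2 ≈ 8.5000)
v = -1/434 (v = 1/(-434) = -1/434 ≈ -0.0023041)
(223 + v)*V = (223 - 1/434)*(17/2) = (96781/434)*(17/2) = 1645277/868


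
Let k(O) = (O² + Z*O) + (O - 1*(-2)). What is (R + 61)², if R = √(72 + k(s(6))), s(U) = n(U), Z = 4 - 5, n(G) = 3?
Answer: (61 + √83)² ≈ 4915.5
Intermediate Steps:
Z = -1
s(U) = 3
k(O) = 2 + O² (k(O) = (O² - O) + (O - 1*(-2)) = (O² - O) + (O + 2) = (O² - O) + (2 + O) = 2 + O²)
R = √83 (R = √(72 + (2 + 3²)) = √(72 + (2 + 9)) = √(72 + 11) = √83 ≈ 9.1104)
(R + 61)² = (√83 + 61)² = (61 + √83)²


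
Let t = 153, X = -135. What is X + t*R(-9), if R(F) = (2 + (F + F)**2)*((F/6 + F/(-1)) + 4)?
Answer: 573462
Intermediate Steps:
R(F) = (2 + 4*F**2)*(4 - 5*F/6) (R(F) = (2 + (2*F)**2)*((F*(1/6) + F*(-1)) + 4) = (2 + 4*F**2)*((F/6 - F) + 4) = (2 + 4*F**2)*(-5*F/6 + 4) = (2 + 4*F**2)*(4 - 5*F/6))
X + t*R(-9) = -135 + 153*(8 + 16*(-9)**2 - 10/3*(-9)**3 - 5/3*(-9)) = -135 + 153*(8 + 16*81 - 10/3*(-729) + 15) = -135 + 153*(8 + 1296 + 2430 + 15) = -135 + 153*3749 = -135 + 573597 = 573462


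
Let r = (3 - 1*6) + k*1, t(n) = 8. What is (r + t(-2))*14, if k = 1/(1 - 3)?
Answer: 63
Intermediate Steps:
k = -½ (k = 1/(-2) = -½ ≈ -0.50000)
r = -7/2 (r = (3 - 1*6) - ½*1 = (3 - 6) - ½ = -3 - ½ = -7/2 ≈ -3.5000)
(r + t(-2))*14 = (-7/2 + 8)*14 = (9/2)*14 = 63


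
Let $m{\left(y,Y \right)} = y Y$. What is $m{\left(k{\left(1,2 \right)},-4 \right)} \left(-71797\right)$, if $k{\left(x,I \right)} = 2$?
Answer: $574376$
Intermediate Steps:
$m{\left(y,Y \right)} = Y y$
$m{\left(k{\left(1,2 \right)},-4 \right)} \left(-71797\right) = \left(-4\right) 2 \left(-71797\right) = \left(-8\right) \left(-71797\right) = 574376$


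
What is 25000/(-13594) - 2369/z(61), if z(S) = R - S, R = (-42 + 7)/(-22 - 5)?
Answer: 414606511/10956764 ≈ 37.840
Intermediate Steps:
R = 35/27 (R = -35/(-27) = -35*(-1/27) = 35/27 ≈ 1.2963)
z(S) = 35/27 - S
25000/(-13594) - 2369/z(61) = 25000/(-13594) - 2369/(35/27 - 1*61) = 25000*(-1/13594) - 2369/(35/27 - 61) = -12500/6797 - 2369/(-1612/27) = -12500/6797 - 2369*(-27/1612) = -12500/6797 + 63963/1612 = 414606511/10956764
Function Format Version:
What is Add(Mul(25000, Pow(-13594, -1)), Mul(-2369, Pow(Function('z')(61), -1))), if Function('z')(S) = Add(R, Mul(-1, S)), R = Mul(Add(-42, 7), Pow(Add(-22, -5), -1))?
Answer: Rational(414606511, 10956764) ≈ 37.840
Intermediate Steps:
R = Rational(35, 27) (R = Mul(-35, Pow(-27, -1)) = Mul(-35, Rational(-1, 27)) = Rational(35, 27) ≈ 1.2963)
Function('z')(S) = Add(Rational(35, 27), Mul(-1, S))
Add(Mul(25000, Pow(-13594, -1)), Mul(-2369, Pow(Function('z')(61), -1))) = Add(Mul(25000, Pow(-13594, -1)), Mul(-2369, Pow(Add(Rational(35, 27), Mul(-1, 61)), -1))) = Add(Mul(25000, Rational(-1, 13594)), Mul(-2369, Pow(Add(Rational(35, 27), -61), -1))) = Add(Rational(-12500, 6797), Mul(-2369, Pow(Rational(-1612, 27), -1))) = Add(Rational(-12500, 6797), Mul(-2369, Rational(-27, 1612))) = Add(Rational(-12500, 6797), Rational(63963, 1612)) = Rational(414606511, 10956764)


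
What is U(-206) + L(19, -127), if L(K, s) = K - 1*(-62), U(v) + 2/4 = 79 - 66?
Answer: 187/2 ≈ 93.500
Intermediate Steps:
U(v) = 25/2 (U(v) = -½ + (79 - 66) = -½ + 13 = 25/2)
L(K, s) = 62 + K (L(K, s) = K + 62 = 62 + K)
U(-206) + L(19, -127) = 25/2 + (62 + 19) = 25/2 + 81 = 187/2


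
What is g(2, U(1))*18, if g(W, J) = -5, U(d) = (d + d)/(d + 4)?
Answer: -90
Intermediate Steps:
U(d) = 2*d/(4 + d) (U(d) = (2*d)/(4 + d) = 2*d/(4 + d))
g(2, U(1))*18 = -5*18 = -90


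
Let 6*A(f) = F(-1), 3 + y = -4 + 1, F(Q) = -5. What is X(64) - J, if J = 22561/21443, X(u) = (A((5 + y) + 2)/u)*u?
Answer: -242581/128658 ≈ -1.8855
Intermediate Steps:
y = -6 (y = -3 + (-4 + 1) = -3 - 3 = -6)
A(f) = -5/6 (A(f) = (1/6)*(-5) = -5/6)
X(u) = -5/6 (X(u) = (-5/(6*u))*u = -5/6)
J = 22561/21443 (J = 22561*(1/21443) = 22561/21443 ≈ 1.0521)
X(64) - J = -5/6 - 1*22561/21443 = -5/6 - 22561/21443 = -242581/128658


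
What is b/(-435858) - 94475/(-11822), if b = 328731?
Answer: 3107618889/429392773 ≈ 7.2372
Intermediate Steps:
b/(-435858) - 94475/(-11822) = 328731/(-435858) - 94475/(-11822) = 328731*(-1/435858) - 94475*(-1/11822) = -109577/145286 + 94475/11822 = 3107618889/429392773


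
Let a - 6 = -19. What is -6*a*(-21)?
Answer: -1638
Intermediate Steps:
a = -13 (a = 6 - 19 = -13)
-6*a*(-21) = -6*(-13)*(-21) = 78*(-21) = -1638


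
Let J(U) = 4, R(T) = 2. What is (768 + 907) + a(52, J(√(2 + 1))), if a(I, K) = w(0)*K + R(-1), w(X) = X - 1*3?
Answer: 1665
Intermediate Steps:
w(X) = -3 + X (w(X) = X - 3 = -3 + X)
a(I, K) = 2 - 3*K (a(I, K) = (-3 + 0)*K + 2 = -3*K + 2 = 2 - 3*K)
(768 + 907) + a(52, J(√(2 + 1))) = (768 + 907) + (2 - 3*4) = 1675 + (2 - 12) = 1675 - 10 = 1665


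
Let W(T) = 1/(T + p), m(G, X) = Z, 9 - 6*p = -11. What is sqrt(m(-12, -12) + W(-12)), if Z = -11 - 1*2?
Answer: I*sqrt(8866)/26 ≈ 3.6215*I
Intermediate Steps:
p = 10/3 (p = 3/2 - 1/6*(-11) = 3/2 + 11/6 = 10/3 ≈ 3.3333)
Z = -13 (Z = -11 - 2 = -13)
m(G, X) = -13
W(T) = 1/(10/3 + T) (W(T) = 1/(T + 10/3) = 1/(10/3 + T))
sqrt(m(-12, -12) + W(-12)) = sqrt(-13 + 3/(10 + 3*(-12))) = sqrt(-13 + 3/(10 - 36)) = sqrt(-13 + 3/(-26)) = sqrt(-13 + 3*(-1/26)) = sqrt(-13 - 3/26) = sqrt(-341/26) = I*sqrt(8866)/26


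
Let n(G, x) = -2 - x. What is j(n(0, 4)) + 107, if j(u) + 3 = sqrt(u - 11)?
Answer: 104 + I*sqrt(17) ≈ 104.0 + 4.1231*I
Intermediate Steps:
j(u) = -3 + sqrt(-11 + u) (j(u) = -3 + sqrt(u - 11) = -3 + sqrt(-11 + u))
j(n(0, 4)) + 107 = (-3 + sqrt(-11 + (-2 - 1*4))) + 107 = (-3 + sqrt(-11 + (-2 - 4))) + 107 = (-3 + sqrt(-11 - 6)) + 107 = (-3 + sqrt(-17)) + 107 = (-3 + I*sqrt(17)) + 107 = 104 + I*sqrt(17)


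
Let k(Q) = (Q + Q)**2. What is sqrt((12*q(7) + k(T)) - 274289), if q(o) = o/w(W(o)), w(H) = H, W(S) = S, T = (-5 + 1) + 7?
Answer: I*sqrt(274241) ≈ 523.68*I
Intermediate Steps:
T = 3 (T = -4 + 7 = 3)
k(Q) = 4*Q**2 (k(Q) = (2*Q)**2 = 4*Q**2)
q(o) = 1 (q(o) = o/o = 1)
sqrt((12*q(7) + k(T)) - 274289) = sqrt((12*1 + 4*3**2) - 274289) = sqrt((12 + 4*9) - 274289) = sqrt((12 + 36) - 274289) = sqrt(48 - 274289) = sqrt(-274241) = I*sqrt(274241)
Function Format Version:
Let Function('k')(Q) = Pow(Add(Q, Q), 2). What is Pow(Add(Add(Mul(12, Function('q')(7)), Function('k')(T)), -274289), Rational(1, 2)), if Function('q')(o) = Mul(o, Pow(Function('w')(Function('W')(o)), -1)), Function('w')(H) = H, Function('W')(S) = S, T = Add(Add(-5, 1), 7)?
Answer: Mul(I, Pow(274241, Rational(1, 2))) ≈ Mul(523.68, I)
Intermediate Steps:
T = 3 (T = Add(-4, 7) = 3)
Function('k')(Q) = Mul(4, Pow(Q, 2)) (Function('k')(Q) = Pow(Mul(2, Q), 2) = Mul(4, Pow(Q, 2)))
Function('q')(o) = 1 (Function('q')(o) = Mul(o, Pow(o, -1)) = 1)
Pow(Add(Add(Mul(12, Function('q')(7)), Function('k')(T)), -274289), Rational(1, 2)) = Pow(Add(Add(Mul(12, 1), Mul(4, Pow(3, 2))), -274289), Rational(1, 2)) = Pow(Add(Add(12, Mul(4, 9)), -274289), Rational(1, 2)) = Pow(Add(Add(12, 36), -274289), Rational(1, 2)) = Pow(Add(48, -274289), Rational(1, 2)) = Pow(-274241, Rational(1, 2)) = Mul(I, Pow(274241, Rational(1, 2)))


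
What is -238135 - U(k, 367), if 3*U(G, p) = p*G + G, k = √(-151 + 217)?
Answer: -238135 - 368*√66/3 ≈ -2.3913e+5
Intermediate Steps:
k = √66 ≈ 8.1240
U(G, p) = G/3 + G*p/3 (U(G, p) = (p*G + G)/3 = (G*p + G)/3 = (G + G*p)/3 = G/3 + G*p/3)
-238135 - U(k, 367) = -238135 - √66*(1 + 367)/3 = -238135 - √66*368/3 = -238135 - 368*√66/3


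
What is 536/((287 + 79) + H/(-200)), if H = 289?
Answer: 107200/72911 ≈ 1.4703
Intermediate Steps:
536/((287 + 79) + H/(-200)) = 536/((287 + 79) + 289/(-200)) = 536/(366 + 289*(-1/200)) = 536/(366 - 289/200) = 536/(72911/200) = 536*(200/72911) = 107200/72911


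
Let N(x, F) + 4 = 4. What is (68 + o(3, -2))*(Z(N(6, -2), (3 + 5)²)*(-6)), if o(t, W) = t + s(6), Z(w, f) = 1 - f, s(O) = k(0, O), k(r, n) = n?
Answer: 29106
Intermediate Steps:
s(O) = O
N(x, F) = 0 (N(x, F) = -4 + 4 = 0)
o(t, W) = 6 + t (o(t, W) = t + 6 = 6 + t)
(68 + o(3, -2))*(Z(N(6, -2), (3 + 5)²)*(-6)) = (68 + (6 + 3))*((1 - (3 + 5)²)*(-6)) = (68 + 9)*((1 - 1*8²)*(-6)) = 77*((1 - 1*64)*(-6)) = 77*((1 - 64)*(-6)) = 77*(-63*(-6)) = 77*378 = 29106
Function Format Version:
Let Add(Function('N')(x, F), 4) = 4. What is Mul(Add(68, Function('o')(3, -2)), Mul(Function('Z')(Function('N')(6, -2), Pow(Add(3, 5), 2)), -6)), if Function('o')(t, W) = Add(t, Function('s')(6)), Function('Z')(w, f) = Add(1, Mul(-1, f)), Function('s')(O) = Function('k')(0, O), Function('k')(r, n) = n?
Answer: 29106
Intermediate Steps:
Function('s')(O) = O
Function('N')(x, F) = 0 (Function('N')(x, F) = Add(-4, 4) = 0)
Function('o')(t, W) = Add(6, t) (Function('o')(t, W) = Add(t, 6) = Add(6, t))
Mul(Add(68, Function('o')(3, -2)), Mul(Function('Z')(Function('N')(6, -2), Pow(Add(3, 5), 2)), -6)) = Mul(Add(68, Add(6, 3)), Mul(Add(1, Mul(-1, Pow(Add(3, 5), 2))), -6)) = Mul(Add(68, 9), Mul(Add(1, Mul(-1, Pow(8, 2))), -6)) = Mul(77, Mul(Add(1, Mul(-1, 64)), -6)) = Mul(77, Mul(Add(1, -64), -6)) = Mul(77, Mul(-63, -6)) = Mul(77, 378) = 29106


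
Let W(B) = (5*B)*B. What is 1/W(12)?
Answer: 1/720 ≈ 0.0013889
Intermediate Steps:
W(B) = 5*B²
1/W(12) = 1/(5*12²) = 1/(5*144) = 1/720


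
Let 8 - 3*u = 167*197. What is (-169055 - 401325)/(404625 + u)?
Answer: -427785/295246 ≈ -1.4489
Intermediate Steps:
u = -32891/3 (u = 8/3 - 167*197/3 = 8/3 - ⅓*32899 = 8/3 - 32899/3 = -32891/3 ≈ -10964.)
(-169055 - 401325)/(404625 + u) = (-169055 - 401325)/(404625 - 32891/3) = -570380/1180984/3 = -570380*3/1180984 = -427785/295246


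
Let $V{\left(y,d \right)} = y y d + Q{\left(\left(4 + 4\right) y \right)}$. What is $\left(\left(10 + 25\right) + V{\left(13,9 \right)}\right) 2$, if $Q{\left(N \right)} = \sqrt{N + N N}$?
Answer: $3112 + 4 \sqrt{2730} \approx 3321.0$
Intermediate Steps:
$Q{\left(N \right)} = \sqrt{N + N^{2}}$
$V{\left(y,d \right)} = d y^{2} + 2 \sqrt{2} \sqrt{y \left(1 + 8 y\right)}$ ($V{\left(y,d \right)} = y y d + \sqrt{\left(4 + 4\right) y \left(1 + \left(4 + 4\right) y\right)} = y^{2} d + \sqrt{8 y \left(1 + 8 y\right)} = d y^{2} + \sqrt{8 y \left(1 + 8 y\right)} = d y^{2} + 2 \sqrt{2} \sqrt{y \left(1 + 8 y\right)}$)
$\left(\left(10 + 25\right) + V{\left(13,9 \right)}\right) 2 = \left(\left(10 + 25\right) + \left(9 \cdot 13^{2} + 2 \sqrt{2} \sqrt{13 \left(1 + 8 \cdot 13\right)}\right)\right) 2 = \left(35 + \left(9 \cdot 169 + 2 \sqrt{2} \sqrt{13 \left(1 + 104\right)}\right)\right) 2 = \left(35 + \left(1521 + 2 \sqrt{2} \sqrt{13 \cdot 105}\right)\right) 2 = \left(35 + \left(1521 + 2 \sqrt{2} \sqrt{1365}\right)\right) 2 = \left(35 + \left(1521 + 2 \sqrt{2730}\right)\right) 2 = \left(1556 + 2 \sqrt{2730}\right) 2 = 3112 + 4 \sqrt{2730}$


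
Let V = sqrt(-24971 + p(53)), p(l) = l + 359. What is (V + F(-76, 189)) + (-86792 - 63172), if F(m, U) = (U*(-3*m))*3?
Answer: -20688 + I*sqrt(24559) ≈ -20688.0 + 156.71*I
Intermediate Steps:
p(l) = 359 + l
F(m, U) = -9*U*m (F(m, U) = -3*U*m*3 = -9*U*m)
V = I*sqrt(24559) (V = sqrt(-24971 + (359 + 53)) = sqrt(-24971 + 412) = sqrt(-24559) = I*sqrt(24559) ≈ 156.71*I)
(V + F(-76, 189)) + (-86792 - 63172) = (I*sqrt(24559) - 9*189*(-76)) + (-86792 - 63172) = (I*sqrt(24559) + 129276) - 149964 = (129276 + I*sqrt(24559)) - 149964 = -20688 + I*sqrt(24559)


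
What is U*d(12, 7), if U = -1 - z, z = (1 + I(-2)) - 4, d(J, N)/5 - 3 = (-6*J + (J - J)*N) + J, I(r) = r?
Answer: -1140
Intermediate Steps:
d(J, N) = 15 - 25*J (d(J, N) = 15 + 5*((-6*J + (J - J)*N) + J) = 15 + 5*((-6*J + 0*N) + J) = 15 + 5*((-6*J + 0) + J) = 15 + 5*(-6*J + J) = 15 + 5*(-5*J) = 15 - 25*J)
z = -5 (z = (1 - 2) - 4 = -1 - 4 = -5)
U = 4 (U = -1 - 1*(-5) = -1 + 5 = 4)
U*d(12, 7) = 4*(15 - 25*12) = 4*(15 - 300) = 4*(-285) = -1140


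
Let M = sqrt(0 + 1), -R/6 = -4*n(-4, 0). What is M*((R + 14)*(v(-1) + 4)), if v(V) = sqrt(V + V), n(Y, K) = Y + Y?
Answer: -712 - 178*I*sqrt(2) ≈ -712.0 - 251.73*I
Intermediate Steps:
n(Y, K) = 2*Y
v(V) = sqrt(2)*sqrt(V) (v(V) = sqrt(2*V) = sqrt(2)*sqrt(V))
R = -192 (R = -(-24)*2*(-4) = -(-24)*(-8) = -6*32 = -192)
M = 1 (M = sqrt(1) = 1)
M*((R + 14)*(v(-1) + 4)) = 1*((-192 + 14)*(sqrt(2)*sqrt(-1) + 4)) = 1*(-178*(sqrt(2)*I + 4)) = 1*(-178*(I*sqrt(2) + 4)) = 1*(-178*(4 + I*sqrt(2))) = 1*(-712 - 178*I*sqrt(2)) = -712 - 178*I*sqrt(2)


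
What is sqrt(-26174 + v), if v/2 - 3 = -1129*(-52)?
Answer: 4*sqrt(5703) ≈ 302.07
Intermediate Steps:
v = 117422 (v = 6 + 2*(-1129*(-52)) = 6 + 2*58708 = 6 + 117416 = 117422)
sqrt(-26174 + v) = sqrt(-26174 + 117422) = sqrt(91248) = 4*sqrt(5703)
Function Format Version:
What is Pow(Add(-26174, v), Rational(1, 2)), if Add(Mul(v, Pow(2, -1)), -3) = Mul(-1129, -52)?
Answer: Mul(4, Pow(5703, Rational(1, 2))) ≈ 302.07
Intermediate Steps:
v = 117422 (v = Add(6, Mul(2, Mul(-1129, -52))) = Add(6, Mul(2, 58708)) = Add(6, 117416) = 117422)
Pow(Add(-26174, v), Rational(1, 2)) = Pow(Add(-26174, 117422), Rational(1, 2)) = Pow(91248, Rational(1, 2)) = Mul(4, Pow(5703, Rational(1, 2)))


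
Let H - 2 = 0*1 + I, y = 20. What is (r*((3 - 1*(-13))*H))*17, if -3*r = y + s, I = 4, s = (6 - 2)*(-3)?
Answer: -4352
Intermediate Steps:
s = -12 (s = 4*(-3) = -12)
r = -8/3 (r = -(20 - 12)/3 = -1/3*8 = -8/3 ≈ -2.6667)
H = 6 (H = 2 + (0*1 + 4) = 2 + (0 + 4) = 2 + 4 = 6)
(r*((3 - 1*(-13))*H))*17 = -8*(3 - 1*(-13))*6/3*17 = -8*(3 + 13)*6/3*17 = -128*6/3*17 = -8/3*96*17 = -256*17 = -4352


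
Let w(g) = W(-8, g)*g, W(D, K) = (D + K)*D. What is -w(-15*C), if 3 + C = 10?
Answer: 94920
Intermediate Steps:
C = 7 (C = -3 + 10 = 7)
W(D, K) = D*(D + K)
w(g) = g*(64 - 8*g) (w(g) = (-8*(-8 + g))*g = (64 - 8*g)*g = g*(64 - 8*g))
-w(-15*C) = -8*(-15*7)*(8 - (-15)*7) = -8*(-105)*(8 - 1*(-105)) = -8*(-105)*(8 + 105) = -8*(-105)*113 = -1*(-94920) = 94920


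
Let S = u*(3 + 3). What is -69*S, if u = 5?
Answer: -2070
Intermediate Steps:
S = 30 (S = 5*(3 + 3) = 5*6 = 30)
-69*S = -69*30 = -2070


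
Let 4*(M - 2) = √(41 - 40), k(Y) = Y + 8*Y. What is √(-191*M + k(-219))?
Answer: 3*I*√1067/2 ≈ 48.997*I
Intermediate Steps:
k(Y) = 9*Y
M = 9/4 (M = 2 + √(41 - 40)/4 = 2 + √1/4 = 2 + (¼)*1 = 2 + ¼ = 9/4 ≈ 2.2500)
√(-191*M + k(-219)) = √(-191*9/4 + 9*(-219)) = √(-1719/4 - 1971) = √(-9603/4) = 3*I*√1067/2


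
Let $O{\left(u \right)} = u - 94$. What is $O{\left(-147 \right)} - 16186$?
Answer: $-16427$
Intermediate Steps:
$O{\left(u \right)} = -94 + u$
$O{\left(-147 \right)} - 16186 = \left(-94 - 147\right) - 16186 = -241 - 16186 = -16427$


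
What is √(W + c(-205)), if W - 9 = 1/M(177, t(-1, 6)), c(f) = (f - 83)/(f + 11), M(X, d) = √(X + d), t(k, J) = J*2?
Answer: √(43504209 + 65863*√21)/2037 ≈ 3.2492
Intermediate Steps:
t(k, J) = 2*J
c(f) = (-83 + f)/(11 + f)
W = 9 + √21/63 (W = 9 + 1/(√(177 + 2*6)) = 9 + 1/(√(177 + 12)) = 9 + 1/(√189) = 9 + 1/(3*√21) = 9 + √21/63 ≈ 9.0727)
√(W + c(-205)) = √((9 + √21/63) + (-83 - 205)/(11 - 205)) = √((9 + √21/63) - 288/(-194)) = √((9 + √21/63) - 1/194*(-288)) = √((9 + √21/63) + 144/97) = √(1017/97 + √21/63)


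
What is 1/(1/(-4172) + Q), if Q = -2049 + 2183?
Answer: 4172/559047 ≈ 0.0074627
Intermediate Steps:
Q = 134
1/(1/(-4172) + Q) = 1/(1/(-4172) + 134) = 1/(-1/4172 + 134) = 1/(559047/4172) = 4172/559047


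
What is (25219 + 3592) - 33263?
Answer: -4452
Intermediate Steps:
(25219 + 3592) - 33263 = 28811 - 33263 = -4452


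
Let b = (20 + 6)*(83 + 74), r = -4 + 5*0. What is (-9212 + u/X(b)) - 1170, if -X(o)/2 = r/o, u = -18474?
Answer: -18873481/2 ≈ -9.4367e+6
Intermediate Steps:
r = -4 (r = -4 + 0 = -4)
b = 4082 (b = 26*157 = 4082)
X(o) = 8/o (X(o) = -(-8)/o = 8/o)
(-9212 + u/X(b)) - 1170 = (-9212 - 18474/(8/4082)) - 1170 = (-9212 - 18474/(8*(1/4082))) - 1170 = (-9212 - 18474/4/2041) - 1170 = (-9212 - 18474*2041/4) - 1170 = (-9212 - 18852717/2) - 1170 = -18871141/2 - 1170 = -18873481/2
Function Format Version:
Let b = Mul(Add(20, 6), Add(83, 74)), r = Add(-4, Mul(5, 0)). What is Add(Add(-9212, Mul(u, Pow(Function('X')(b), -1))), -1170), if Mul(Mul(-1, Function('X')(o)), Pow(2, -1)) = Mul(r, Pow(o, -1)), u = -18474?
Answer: Rational(-18873481, 2) ≈ -9.4367e+6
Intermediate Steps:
r = -4 (r = Add(-4, 0) = -4)
b = 4082 (b = Mul(26, 157) = 4082)
Function('X')(o) = Mul(8, Pow(o, -1)) (Function('X')(o) = Mul(-2, Mul(-4, Pow(o, -1))) = Mul(8, Pow(o, -1)))
Add(Add(-9212, Mul(u, Pow(Function('X')(b), -1))), -1170) = Add(Add(-9212, Mul(-18474, Pow(Mul(8, Pow(4082, -1)), -1))), -1170) = Add(Add(-9212, Mul(-18474, Pow(Mul(8, Rational(1, 4082)), -1))), -1170) = Add(Add(-9212, Mul(-18474, Pow(Rational(4, 2041), -1))), -1170) = Add(Add(-9212, Mul(-18474, Rational(2041, 4))), -1170) = Add(Add(-9212, Rational(-18852717, 2)), -1170) = Add(Rational(-18871141, 2), -1170) = Rational(-18873481, 2)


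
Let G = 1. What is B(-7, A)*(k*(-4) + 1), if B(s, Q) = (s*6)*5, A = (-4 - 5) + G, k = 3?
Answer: 2310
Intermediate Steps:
A = -8 (A = (-4 - 5) + 1 = -9 + 1 = -8)
B(s, Q) = 30*s (B(s, Q) = (6*s)*5 = 30*s)
B(-7, A)*(k*(-4) + 1) = (30*(-7))*(3*(-4) + 1) = -210*(-12 + 1) = -210*(-11) = 2310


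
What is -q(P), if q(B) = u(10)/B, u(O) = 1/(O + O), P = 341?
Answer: -1/6820 ≈ -0.00014663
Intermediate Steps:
u(O) = 1/(2*O)
q(B) = 1/(20*B) (q(B) = ((½)/10)/B = ((½)*(⅒))/B = 1/(20*B))
-q(P) = -1/(20*341) = -1*1/6820 = -1/6820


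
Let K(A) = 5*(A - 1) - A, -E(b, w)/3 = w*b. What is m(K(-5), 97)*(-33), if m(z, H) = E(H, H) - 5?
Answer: 931656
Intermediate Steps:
E(b, w) = -3*b*w (E(b, w) = -3*w*b = -3*b*w)
K(A) = -5 + 4*A (K(A) = 5*(-1 + A) - A = (-5 + 5*A) - A = -5 + 4*A)
m(z, H) = -5 - 3*H**2 (m(z, H) = -3*H*H - 5 = -3*H**2 - 5 = -5 - 3*H**2)
m(K(-5), 97)*(-33) = (-5 - 3*97**2)*(-33) = (-5 - 3*9409)*(-33) = (-5 - 28227)*(-33) = -28232*(-33) = 931656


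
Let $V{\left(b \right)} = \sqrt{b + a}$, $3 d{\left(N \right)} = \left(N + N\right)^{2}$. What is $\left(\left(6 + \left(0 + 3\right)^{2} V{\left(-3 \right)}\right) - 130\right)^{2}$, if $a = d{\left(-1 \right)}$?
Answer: $15241 - 744 i \sqrt{15} \approx 15241.0 - 2881.5 i$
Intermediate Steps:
$d{\left(N \right)} = \frac{4 N^{2}}{3}$ ($d{\left(N \right)} = \frac{\left(N + N\right)^{2}}{3} = \frac{\left(2 N\right)^{2}}{3} = \frac{4 N^{2}}{3}$)
$a = \frac{4}{3}$ ($a = \frac{4 \left(-1\right)^{2}}{3} = \frac{4}{3} \cdot 1 = \frac{4}{3} \approx 1.3333$)
$V{\left(b \right)} = \sqrt{\frac{4}{3} + b}$ ($V{\left(b \right)} = \sqrt{b + \frac{4}{3}} = \sqrt{\frac{4}{3} + b}$)
$\left(\left(6 + \left(0 + 3\right)^{2} V{\left(-3 \right)}\right) - 130\right)^{2} = \left(\left(6 + \left(0 + 3\right)^{2} \frac{\sqrt{12 + 9 \left(-3\right)}}{3}\right) - 130\right)^{2} = \left(\left(6 + 3^{2} \frac{\sqrt{12 - 27}}{3}\right) - 130\right)^{2} = \left(\left(6 + 9 \frac{\sqrt{-15}}{3}\right) - 130\right)^{2} = \left(\left(6 + 9 \frac{i \sqrt{15}}{3}\right) - 130\right)^{2} = \left(\left(6 + 3 i \sqrt{15}\right) - 130\right)^{2} = \left(-124 + 3 i \sqrt{15}\right)^{2}$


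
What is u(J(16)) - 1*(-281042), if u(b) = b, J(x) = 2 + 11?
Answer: 281055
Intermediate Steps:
J(x) = 13
u(J(16)) - 1*(-281042) = 13 - 1*(-281042) = 13 + 281042 = 281055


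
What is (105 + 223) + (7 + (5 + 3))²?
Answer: 553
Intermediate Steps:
(105 + 223) + (7 + (5 + 3))² = 328 + (7 + 8)² = 328 + 15² = 328 + 225 = 553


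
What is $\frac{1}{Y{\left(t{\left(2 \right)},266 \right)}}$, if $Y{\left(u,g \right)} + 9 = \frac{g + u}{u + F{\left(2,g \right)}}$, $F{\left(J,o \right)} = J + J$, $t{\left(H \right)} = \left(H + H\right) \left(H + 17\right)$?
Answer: $- \frac{40}{189} \approx -0.21164$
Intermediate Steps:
$t{\left(H \right)} = 2 H \left(17 + H\right)$
$F{\left(J,o \right)} = 2 J$
$Y{\left(u,g \right)} = -9 + \frac{g + u}{4 + u}$ ($Y{\left(u,g \right)} = -9 + \frac{g + u}{u + 2 \cdot 2} = -9 + \frac{g + u}{u + 4} = -9 + \frac{g + u}{4 + u}$)
$\frac{1}{Y{\left(t{\left(2 \right)},266 \right)}} = \frac{1}{\frac{1}{4 + 2 \cdot 2 \left(17 + 2\right)} \left(-36 + 266 - 8 \cdot 2 \cdot 2 \left(17 + 2\right)\right)} = \frac{1}{\frac{1}{4 + 2 \cdot 2 \cdot 19} \left(-36 + 266 - 8 \cdot 2 \cdot 2 \cdot 19\right)} = \frac{1}{\frac{1}{4 + 76} \left(-36 + 266 - 608\right)} = \frac{1}{\frac{1}{80} \left(-36 + 266 - 608\right)} = \frac{1}{\frac{1}{80} \left(-378\right)} = \frac{1}{- \frac{189}{40}} = - \frac{40}{189}$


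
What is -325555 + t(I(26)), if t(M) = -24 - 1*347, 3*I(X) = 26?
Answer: -325926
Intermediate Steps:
I(X) = 26/3 (I(X) = (⅓)*26 = 26/3)
t(M) = -371 (t(M) = -24 - 347 = -371)
-325555 + t(I(26)) = -325555 - 371 = -325926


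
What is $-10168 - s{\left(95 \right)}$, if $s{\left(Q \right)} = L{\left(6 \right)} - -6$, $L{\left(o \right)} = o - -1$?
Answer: $-10181$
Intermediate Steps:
$L{\left(o \right)} = 1 + o$ ($L{\left(o \right)} = o + 1 = 1 + o$)
$s{\left(Q \right)} = 13$ ($s{\left(Q \right)} = \left(1 + 6\right) - -6 = 7 + 6 = 13$)
$-10168 - s{\left(95 \right)} = -10168 - 13 = -10181$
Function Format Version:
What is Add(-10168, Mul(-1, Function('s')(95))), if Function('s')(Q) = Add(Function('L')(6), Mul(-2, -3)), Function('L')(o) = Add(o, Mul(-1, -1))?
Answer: -10181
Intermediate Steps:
Function('L')(o) = Add(1, o) (Function('L')(o) = Add(o, 1) = Add(1, o))
Function('s')(Q) = 13 (Function('s')(Q) = Add(Add(1, 6), Mul(-2, -3)) = Add(7, 6) = 13)
Add(-10168, Mul(-1, Function('s')(95))) = Add(-10168, Mul(-1, 13)) = Add(-10168, -13) = -10181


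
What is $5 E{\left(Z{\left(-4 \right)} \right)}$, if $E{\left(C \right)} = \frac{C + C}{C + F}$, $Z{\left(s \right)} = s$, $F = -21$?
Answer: $\frac{8}{5} \approx 1.6$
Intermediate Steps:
$E{\left(C \right)} = \frac{2 C}{-21 + C}$ ($E{\left(C \right)} = \frac{C + C}{C - 21} = \frac{2 C}{-21 + C}$)
$5 E{\left(Z{\left(-4 \right)} \right)} = 5 \cdot 2 \left(-4\right) \frac{1}{-21 - 4} = 5 \cdot 2 \left(-4\right) \frac{1}{-25} = 5 \cdot 2 \left(-4\right) \left(- \frac{1}{25}\right) = 5 \cdot \frac{8}{25} = \frac{8}{5}$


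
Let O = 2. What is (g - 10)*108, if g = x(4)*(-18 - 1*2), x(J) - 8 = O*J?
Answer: -35640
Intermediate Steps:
x(J) = 8 + 2*J
g = -320 (g = (8 + 2*4)*(-18 - 1*2) = (8 + 8)*(-18 - 2) = 16*(-20) = -320)
(g - 10)*108 = (-320 - 10)*108 = -330*108 = -35640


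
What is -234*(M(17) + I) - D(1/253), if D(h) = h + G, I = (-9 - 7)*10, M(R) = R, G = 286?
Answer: 8393527/253 ≈ 33176.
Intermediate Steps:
I = -160 (I = -16*10 = -160)
D(h) = 286 + h (D(h) = h + 286 = 286 + h)
-234*(M(17) + I) - D(1/253) = -234*(17 - 160) - (286 + 1/253) = -234*(-143) - (286 + 1/253) = 33462 - 1*72359/253 = 33462 - 72359/253 = 8393527/253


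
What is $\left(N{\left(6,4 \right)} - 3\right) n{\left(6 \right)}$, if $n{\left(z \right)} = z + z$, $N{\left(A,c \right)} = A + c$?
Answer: $84$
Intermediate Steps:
$n{\left(z \right)} = 2 z$
$\left(N{\left(6,4 \right)} - 3\right) n{\left(6 \right)} = \left(\left(6 + 4\right) - 3\right) 2 \cdot 6 = \left(10 - 3\right) 12 = 7 \cdot 12 = 84$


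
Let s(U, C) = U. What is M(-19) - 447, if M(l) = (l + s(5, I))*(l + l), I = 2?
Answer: 85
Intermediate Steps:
M(l) = 2*l*(5 + l) (M(l) = (l + 5)*(l + l) = (5 + l)*(2*l) = 2*l*(5 + l))
M(-19) - 447 = 2*(-19)*(5 - 19) - 447 = 2*(-19)*(-14) - 447 = 532 - 447 = 85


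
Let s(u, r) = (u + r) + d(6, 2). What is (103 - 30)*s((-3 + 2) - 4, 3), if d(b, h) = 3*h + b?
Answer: 730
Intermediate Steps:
d(b, h) = b + 3*h
s(u, r) = 12 + r + u (s(u, r) = (u + r) + (6 + 3*2) = (r + u) + (6 + 6) = (r + u) + 12 = 12 + r + u)
(103 - 30)*s((-3 + 2) - 4, 3) = (103 - 30)*(12 + 3 + ((-3 + 2) - 4)) = 73*(12 + 3 + (-1 - 4)) = 73*(12 + 3 - 5) = 73*10 = 730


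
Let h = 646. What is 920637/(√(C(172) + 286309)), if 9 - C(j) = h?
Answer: 306879*√71418/47612 ≈ 1722.5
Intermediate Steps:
C(j) = -637 (C(j) = 9 - 1*646 = 9 - 646 = -637)
920637/(√(C(172) + 286309)) = 920637/(√(-637 + 286309)) = 920637/(√285672) = 920637/((2*√71418)) = 920637*(√71418/142836) = 306879*√71418/47612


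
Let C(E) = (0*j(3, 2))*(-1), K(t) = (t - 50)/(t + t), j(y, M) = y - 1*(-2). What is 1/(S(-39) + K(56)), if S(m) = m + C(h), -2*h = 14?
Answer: -56/2181 ≈ -0.025676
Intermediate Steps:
h = -7 (h = -1/2*14 = -7)
j(y, M) = 2 + y (j(y, M) = y + 2 = 2 + y)
K(t) = (-50 + t)/(2*t) (K(t) = (-50 + t)/((2*t)) = (-50 + t)*(1/(2*t)) = (-50 + t)/(2*t))
C(E) = 0 (C(E) = (0*(2 + 3))*(-1) = (0*5)*(-1) = 0*(-1) = 0)
S(m) = m (S(m) = m + 0 = m)
1/(S(-39) + K(56)) = 1/(-39 + (1/2)*(-50 + 56)/56) = 1/(-39 + (1/2)*(1/56)*6) = 1/(-39 + 3/56) = 1/(-2181/56) = -56/2181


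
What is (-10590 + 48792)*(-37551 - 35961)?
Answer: -2808305424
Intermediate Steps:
(-10590 + 48792)*(-37551 - 35961) = 38202*(-73512) = -2808305424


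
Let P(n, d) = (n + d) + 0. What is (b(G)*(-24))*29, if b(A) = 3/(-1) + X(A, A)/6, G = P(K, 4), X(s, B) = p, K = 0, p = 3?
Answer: 1740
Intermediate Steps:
P(n, d) = d + n (P(n, d) = (d + n) + 0 = d + n)
X(s, B) = 3
G = 4 (G = 4 + 0 = 4)
b(A) = -5/2 (b(A) = 3/(-1) + 3/6 = 3*(-1) + 3*(⅙) = -3 + ½ = -5/2)
(b(G)*(-24))*29 = -5/2*(-24)*29 = 60*29 = 1740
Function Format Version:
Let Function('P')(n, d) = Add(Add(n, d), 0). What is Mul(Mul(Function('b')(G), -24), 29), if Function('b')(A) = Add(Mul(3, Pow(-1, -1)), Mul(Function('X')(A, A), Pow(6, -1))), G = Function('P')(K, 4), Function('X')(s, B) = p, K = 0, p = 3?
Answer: 1740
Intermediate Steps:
Function('P')(n, d) = Add(d, n) (Function('P')(n, d) = Add(Add(d, n), 0) = Add(d, n))
Function('X')(s, B) = 3
G = 4 (G = Add(4, 0) = 4)
Function('b')(A) = Rational(-5, 2) (Function('b')(A) = Add(Mul(3, Pow(-1, -1)), Mul(3, Pow(6, -1))) = Add(Mul(3, -1), Mul(3, Rational(1, 6))) = Add(-3, Rational(1, 2)) = Rational(-5, 2))
Mul(Mul(Function('b')(G), -24), 29) = Mul(Mul(Rational(-5, 2), -24), 29) = Mul(60, 29) = 1740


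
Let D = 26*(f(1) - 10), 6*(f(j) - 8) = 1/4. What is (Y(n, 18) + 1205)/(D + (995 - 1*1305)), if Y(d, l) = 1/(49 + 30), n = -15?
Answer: -1142352/342149 ≈ -3.3388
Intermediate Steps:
f(j) = 193/24 (f(j) = 8 + (1/6)/4 = 8 + (1/6)*(1/4) = 8 + 1/24 = 193/24)
Y(d, l) = 1/79
D = -611/12 (D = 26*(193/24 - 10) = 26*(-47/24) = -611/12 ≈ -50.917)
(Y(n, 18) + 1205)/(D + (995 - 1*1305)) = (1/79 + 1205)/(-611/12 + (995 - 1*1305)) = 95196/(79*(-611/12 + (995 - 1305))) = 95196/(79*(-611/12 - 310)) = 95196/(79*(-4331/12)) = (95196/79)*(-12/4331) = -1142352/342149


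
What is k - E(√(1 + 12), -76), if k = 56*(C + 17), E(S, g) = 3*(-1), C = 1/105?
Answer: 14333/15 ≈ 955.53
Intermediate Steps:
C = 1/105 ≈ 0.0095238
E(S, g) = -3
k = 14288/15 (k = 56*(1/105 + 17) = 56*(1786/105) = 14288/15 ≈ 952.53)
k - E(√(1 + 12), -76) = 14288/15 - 1*(-3) = 14288/15 + 3 = 14333/15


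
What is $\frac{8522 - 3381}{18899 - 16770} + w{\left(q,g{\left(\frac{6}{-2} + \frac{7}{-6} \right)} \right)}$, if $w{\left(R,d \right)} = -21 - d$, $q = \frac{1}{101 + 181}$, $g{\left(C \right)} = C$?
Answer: $- \frac{184183}{12774} \approx -14.419$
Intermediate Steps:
$q = \frac{1}{282} \approx 0.0035461$
$\frac{8522 - 3381}{18899 - 16770} + w{\left(q,g{\left(\frac{6}{-2} + \frac{7}{-6} \right)} \right)} = \frac{8522 - 3381}{18899 - 16770} - \left(21 - 3 - \frac{7}{6}\right) = \frac{5141}{2129} - \left(21 - 3 - \frac{7}{6}\right) = 5141 \cdot \frac{1}{2129} - \frac{101}{6} = \frac{5141}{2129} - \frac{101}{6} = - \frac{184183}{12774}$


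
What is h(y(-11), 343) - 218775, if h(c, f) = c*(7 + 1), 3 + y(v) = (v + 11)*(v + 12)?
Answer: -218799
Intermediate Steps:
y(v) = -3 + (11 + v)*(12 + v) (y(v) = -3 + (v + 11)*(v + 12) = -3 + (11 + v)*(12 + v))
h(c, f) = 8*c (h(c, f) = c*8 = 8*c)
h(y(-11), 343) - 218775 = 8*(129 + (-11)**2 + 23*(-11)) - 218775 = 8*(129 + 121 - 253) - 218775 = 8*(-3) - 218775 = -24 - 218775 = -218799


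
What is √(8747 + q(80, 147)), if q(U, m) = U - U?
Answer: √8747 ≈ 93.525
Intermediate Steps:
q(U, m) = 0
√(8747 + q(80, 147)) = √(8747 + 0) = √8747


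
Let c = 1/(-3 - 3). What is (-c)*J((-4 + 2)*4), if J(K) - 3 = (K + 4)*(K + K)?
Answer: 67/6 ≈ 11.167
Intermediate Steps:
c = -1/6 (c = 1/(-6) = -1/6 ≈ -0.16667)
J(K) = 3 + 2*K*(4 + K) (J(K) = 3 + (K + 4)*(K + K) = 3 + (4 + K)*(2*K) = 3 + 2*K*(4 + K))
(-c)*J((-4 + 2)*4) = (-1*(-1/6))*(3 + 2*((-4 + 2)*4)**2 + 8*((-4 + 2)*4)) = (3 + 2*(-2*4)**2 + 8*(-2*4))/6 = (3 + 2*(-8)**2 + 8*(-8))/6 = (3 + 2*64 - 64)/6 = (3 + 128 - 64)/6 = (1/6)*67 = 67/6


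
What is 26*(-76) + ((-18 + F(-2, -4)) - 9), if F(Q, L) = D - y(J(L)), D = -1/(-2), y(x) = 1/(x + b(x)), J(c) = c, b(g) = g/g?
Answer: -12013/6 ≈ -2002.2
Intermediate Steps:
b(g) = 1
y(x) = 1/(1 + x) (y(x) = 1/(x + 1) = 1/(1 + x))
D = ½ (D = -1*(-½) = ½ ≈ 0.50000)
F(Q, L) = ½ - 1/(1 + L)
26*(-76) + ((-18 + F(-2, -4)) - 9) = 26*(-76) + ((-18 + (-1 - 4)/(2*(1 - 4))) - 9) = -1976 + ((-18 + (½)*(-5)/(-3)) - 9) = -1976 + ((-18 + (½)*(-⅓)*(-5)) - 9) = -1976 + ((-18 + ⅚) - 9) = -1976 + (-103/6 - 9) = -1976 - 157/6 = -12013/6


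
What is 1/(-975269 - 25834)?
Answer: -1/1001103 ≈ -9.9890e-7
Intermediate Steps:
1/(-975269 - 25834) = 1/(-1001103) = -1/1001103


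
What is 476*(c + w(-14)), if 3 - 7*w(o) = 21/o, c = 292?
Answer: 139298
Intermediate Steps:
w(o) = 3/7 - 3/o
476*(c + w(-14)) = 476*(292 + (3/7 - 3/(-14))) = 476*(292 + (3/7 - 3*(-1/14))) = 476*(292 + (3/7 + 3/14)) = 476*(292 + 9/14) = 476*(4097/14) = 139298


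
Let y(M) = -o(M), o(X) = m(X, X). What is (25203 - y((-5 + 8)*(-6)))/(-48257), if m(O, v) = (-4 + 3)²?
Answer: -25204/48257 ≈ -0.52229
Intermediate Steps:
m(O, v) = 1 (m(O, v) = (-1)² = 1)
o(X) = 1
y(M) = -1 (y(M) = -1*1 = -1)
(25203 - y((-5 + 8)*(-6)))/(-48257) = (25203 - 1*(-1))/(-48257) = (25203 + 1)*(-1/48257) = 25204*(-1/48257) = -25204/48257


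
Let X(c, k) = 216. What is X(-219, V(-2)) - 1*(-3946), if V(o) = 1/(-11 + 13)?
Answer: 4162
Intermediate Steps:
V(o) = ½ (V(o) = 1/2 = ½)
X(-219, V(-2)) - 1*(-3946) = 216 - 1*(-3946) = 216 + 3946 = 4162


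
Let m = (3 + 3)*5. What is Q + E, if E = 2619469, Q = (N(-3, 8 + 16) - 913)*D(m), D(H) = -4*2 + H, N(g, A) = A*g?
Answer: 2597799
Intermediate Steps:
m = 30 (m = 6*5 = 30)
D(H) = -8 + H
Q = -21670 (Q = ((8 + 16)*(-3) - 913)*(-8 + 30) = (24*(-3) - 913)*22 = (-72 - 913)*22 = -985*22 = -21670)
Q + E = -21670 + 2619469 = 2597799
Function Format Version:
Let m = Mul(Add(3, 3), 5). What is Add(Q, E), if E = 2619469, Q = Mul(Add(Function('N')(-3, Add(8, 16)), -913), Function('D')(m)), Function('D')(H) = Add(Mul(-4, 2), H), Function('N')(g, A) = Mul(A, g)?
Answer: 2597799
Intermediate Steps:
m = 30 (m = Mul(6, 5) = 30)
Function('D')(H) = Add(-8, H)
Q = -21670 (Q = Mul(Add(Mul(Add(8, 16), -3), -913), Add(-8, 30)) = Mul(Add(Mul(24, -3), -913), 22) = Mul(Add(-72, -913), 22) = Mul(-985, 22) = -21670)
Add(Q, E) = Add(-21670, 2619469) = 2597799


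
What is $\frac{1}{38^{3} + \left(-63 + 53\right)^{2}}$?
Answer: $\frac{1}{54972} \approx 1.8191 \cdot 10^{-5}$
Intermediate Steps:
$\frac{1}{38^{3} + \left(-63 + 53\right)^{2}} = \frac{1}{54872 + \left(-10\right)^{2}} = \frac{1}{54872 + 100} = \frac{1}{54972}$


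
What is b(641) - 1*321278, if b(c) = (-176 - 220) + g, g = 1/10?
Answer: -3216739/10 ≈ -3.2167e+5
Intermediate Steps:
g = ⅒ ≈ 0.10000
b(c) = -3959/10 (b(c) = (-176 - 220) + ⅒ = -396 + ⅒ = -3959/10)
b(641) - 1*321278 = -3959/10 - 1*321278 = -3959/10 - 321278 = -3216739/10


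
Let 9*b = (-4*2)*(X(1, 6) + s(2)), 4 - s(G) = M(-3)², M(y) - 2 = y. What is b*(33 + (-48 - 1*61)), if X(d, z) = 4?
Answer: 4256/9 ≈ 472.89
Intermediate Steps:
M(y) = 2 + y
s(G) = 3 (s(G) = 4 - (2 - 3)² = 4 - 1*(-1)² = 4 - 1*1 = 4 - 1 = 3)
b = -56/9 (b = ((-4*2)*(4 + 3))/9 = (-8*7)/9 = (⅑)*(-56) = -56/9 ≈ -6.2222)
b*(33 + (-48 - 1*61)) = -56*(33 + (-48 - 1*61))/9 = -56*(33 + (-48 - 61))/9 = -56*(33 - 109)/9 = -56/9*(-76) = 4256/9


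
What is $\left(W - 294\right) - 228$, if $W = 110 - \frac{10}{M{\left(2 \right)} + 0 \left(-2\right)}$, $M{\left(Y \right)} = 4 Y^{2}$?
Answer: $- \frac{3301}{8} \approx -412.63$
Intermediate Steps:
$W = \frac{875}{8}$ ($W = 110 - \frac{10}{4 \cdot 2^{2} + 0 \left(-2\right)} = 110 - \frac{10}{4 \cdot 4 + 0} = 110 - \frac{10}{16 + 0} = 110 - \frac{10}{16} = 110 - 10 \cdot \frac{1}{16} = 110 - \frac{5}{8} = \frac{875}{8} \approx 109.38$)
$\left(W - 294\right) - 228 = \left(\frac{875}{8} - 294\right) - 228 = - \frac{1477}{8} - 228 = - \frac{3301}{8}$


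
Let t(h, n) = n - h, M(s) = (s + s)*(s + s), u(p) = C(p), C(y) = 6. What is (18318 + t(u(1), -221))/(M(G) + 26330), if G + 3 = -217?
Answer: 18091/219930 ≈ 0.082258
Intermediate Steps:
G = -220 (G = -3 - 217 = -220)
u(p) = 6
M(s) = 4*s² (M(s) = (2*s)*(2*s) = 4*s²)
(18318 + t(u(1), -221))/(M(G) + 26330) = (18318 + (-221 - 1*6))/(4*(-220)² + 26330) = (18318 + (-221 - 6))/(4*48400 + 26330) = (18318 - 227)/(193600 + 26330) = 18091/219930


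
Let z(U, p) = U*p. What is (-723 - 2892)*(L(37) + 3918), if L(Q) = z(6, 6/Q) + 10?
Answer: -525519780/37 ≈ -1.4203e+7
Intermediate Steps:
L(Q) = 10 + 36/Q (L(Q) = 6*(6/Q) + 10 = 36/Q + 10 = 10 + 36/Q)
(-723 - 2892)*(L(37) + 3918) = (-723 - 2892)*((10 + 36/37) + 3918) = -3615*((10 + 36*(1/37)) + 3918) = -3615*((10 + 36/37) + 3918) = -3615*(406/37 + 3918) = -3615*145372/37 = -525519780/37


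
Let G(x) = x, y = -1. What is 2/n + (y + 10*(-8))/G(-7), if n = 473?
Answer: 38327/3311 ≈ 11.576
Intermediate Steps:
2/n + (y + 10*(-8))/G(-7) = 2/473 + (-1 + 10*(-8))/(-7) = 2*(1/473) + (-1 - 80)*(-⅐) = 2/473 - 81*(-⅐) = 2/473 + 81/7 = 38327/3311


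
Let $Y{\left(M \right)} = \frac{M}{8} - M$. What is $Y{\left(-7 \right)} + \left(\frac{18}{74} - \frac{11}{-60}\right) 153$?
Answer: $\frac{105659}{1480} \approx 71.391$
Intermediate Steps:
$Y{\left(M \right)} = - \frac{7 M}{8}$ ($Y{\left(M \right)} = M \frac{1}{8} - M = \frac{M}{8} - M = - \frac{7 M}{8}$)
$Y{\left(-7 \right)} + \left(\frac{18}{74} - \frac{11}{-60}\right) 153 = \left(- \frac{7}{8}\right) \left(-7\right) + \left(\frac{18}{74} - \frac{11}{-60}\right) 153 = \frac{49}{8} + \left(18 \cdot \frac{1}{74} - - \frac{11}{60}\right) 153 = \frac{49}{8} + \left(\frac{9}{37} + \frac{11}{60}\right) 153 = \frac{49}{8} + \frac{947}{2220} \cdot 153 = \frac{49}{8} + \frac{48297}{740} = \frac{105659}{1480}$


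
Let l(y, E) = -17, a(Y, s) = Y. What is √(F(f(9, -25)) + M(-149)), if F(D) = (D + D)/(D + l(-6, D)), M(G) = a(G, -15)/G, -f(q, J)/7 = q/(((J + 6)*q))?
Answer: √23858/158 ≈ 0.97760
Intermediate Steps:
f(q, J) = -7/(6 + J) (f(q, J) = -7*q/((J + 6)*q) = -7*q/((6 + J)*q) = -7*q/(q*(6 + J)) = -7*q*1/(q*(6 + J)) = -7/(6 + J))
M(G) = 1 (M(G) = G/G = 1)
F(D) = 2*D/(-17 + D) (F(D) = (D + D)/(D - 17) = (2*D)/(-17 + D) = 2*D/(-17 + D))
√(F(f(9, -25)) + M(-149)) = √(2*(-7/(6 - 25))/(-17 - 7/(6 - 25)) + 1) = √(2*(-7/(-19))/(-17 - 7/(-19)) + 1) = √(2*(-7*(-1/19))/(-17 - 7*(-1/19)) + 1) = √(2*(7/19)/(-17 + 7/19) + 1) = √(2*(7/19)/(-316/19) + 1) = √(2*(7/19)*(-19/316) + 1) = √(-7/158 + 1) = √(151/158) = √23858/158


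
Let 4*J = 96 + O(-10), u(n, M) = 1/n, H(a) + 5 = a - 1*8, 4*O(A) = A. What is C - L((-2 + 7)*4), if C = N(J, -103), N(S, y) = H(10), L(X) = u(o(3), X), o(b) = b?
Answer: -10/3 ≈ -3.3333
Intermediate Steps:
O(A) = A/4
H(a) = -13 + a (H(a) = -5 + (a - 1*8) = -5 + (a - 8) = -5 + (-8 + a) = -13 + a)
L(X) = 1/3
J = 187/8 (J = (96 + (1/4)*(-10))/4 = (96 - 5/2)/4 = (1/4)*(187/2) = 187/8 ≈ 23.375)
N(S, y) = -3 (N(S, y) = -13 + 10 = -3)
C = -3
C - L((-2 + 7)*4) = -3 - 1*1/3 = -3 - 1/3 = -10/3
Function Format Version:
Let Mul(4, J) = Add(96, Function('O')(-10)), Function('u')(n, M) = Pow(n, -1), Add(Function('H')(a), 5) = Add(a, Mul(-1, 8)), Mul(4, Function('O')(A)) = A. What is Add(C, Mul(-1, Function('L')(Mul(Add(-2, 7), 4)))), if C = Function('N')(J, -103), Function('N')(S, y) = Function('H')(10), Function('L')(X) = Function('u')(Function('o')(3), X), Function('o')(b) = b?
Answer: Rational(-10, 3) ≈ -3.3333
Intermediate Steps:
Function('O')(A) = Mul(Rational(1, 4), A)
Function('H')(a) = Add(-13, a) (Function('H')(a) = Add(-5, Add(a, Mul(-1, 8))) = Add(-5, Add(a, -8)) = Add(-5, Add(-8, a)) = Add(-13, a))
Function('L')(X) = Rational(1, 3) (Function('L')(X) = Pow(3, -1) = Rational(1, 3))
J = Rational(187, 8) (J = Mul(Rational(1, 4), Add(96, Mul(Rational(1, 4), -10))) = Mul(Rational(1, 4), Add(96, Rational(-5, 2))) = Mul(Rational(1, 4), Rational(187, 2)) = Rational(187, 8) ≈ 23.375)
Function('N')(S, y) = -3 (Function('N')(S, y) = Add(-13, 10) = -3)
C = -3
Add(C, Mul(-1, Function('L')(Mul(Add(-2, 7), 4)))) = Add(-3, Mul(-1, Rational(1, 3))) = Add(-3, Rational(-1, 3)) = Rational(-10, 3)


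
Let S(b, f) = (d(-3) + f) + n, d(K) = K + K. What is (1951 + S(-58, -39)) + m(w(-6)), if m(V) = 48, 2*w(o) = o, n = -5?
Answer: 1949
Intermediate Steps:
w(o) = o/2
d(K) = 2*K
S(b, f) = -11 + f (S(b, f) = (2*(-3) + f) - 5 = (-6 + f) - 5 = -11 + f)
(1951 + S(-58, -39)) + m(w(-6)) = (1951 + (-11 - 39)) + 48 = (1951 - 50) + 48 = 1901 + 48 = 1949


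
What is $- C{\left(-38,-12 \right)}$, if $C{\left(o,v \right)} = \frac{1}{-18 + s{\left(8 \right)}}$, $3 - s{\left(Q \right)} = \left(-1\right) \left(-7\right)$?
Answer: $\frac{1}{22} \approx 0.045455$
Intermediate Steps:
$s{\left(Q \right)} = -4$ ($s{\left(Q \right)} = 3 - \left(-1\right) \left(-7\right) = 3 - 7 = -4$)
$C{\left(o,v \right)} = - \frac{1}{22}$ ($C{\left(o,v \right)} = \frac{1}{-18 - 4} = \frac{1}{-22} = - \frac{1}{22}$)
$- C{\left(-38,-12 \right)} = \left(-1\right) \left(- \frac{1}{22}\right) = \frac{1}{22}$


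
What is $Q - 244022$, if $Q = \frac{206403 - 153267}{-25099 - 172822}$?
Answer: $- \frac{48297131398}{197921} \approx -2.4402 \cdot 10^{5}$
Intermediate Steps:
$Q = - \frac{53136}{197921}$ ($Q = \frac{53136}{-197921} = 53136 \left(- \frac{1}{197921}\right) = - \frac{53136}{197921} \approx -0.26847$)
$Q - 244022 = - \frac{53136}{197921} - 244022 = - \frac{48297131398}{197921}$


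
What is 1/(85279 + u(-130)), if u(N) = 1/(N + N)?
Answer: 260/22172539 ≈ 1.1726e-5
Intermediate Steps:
u(N) = 1/(2*N)
1/(85279 + u(-130)) = 1/(85279 + (1/2)/(-130)) = 1/(85279 + (1/2)*(-1/130)) = 1/(85279 - 1/260) = 1/(22172539/260) = 260/22172539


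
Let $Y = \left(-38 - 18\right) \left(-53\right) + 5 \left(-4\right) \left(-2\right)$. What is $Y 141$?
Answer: $424128$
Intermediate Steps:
$Y = 3008$ ($Y = \left(-38 - 18\right) \left(-53\right) - -40 = \left(-56\right) \left(-53\right) + 40 = 2968 + 40 = 3008$)
$Y 141 = 3008 \cdot 141 = 424128$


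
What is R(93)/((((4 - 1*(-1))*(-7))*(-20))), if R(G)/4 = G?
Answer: 93/175 ≈ 0.53143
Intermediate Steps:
R(G) = 4*G
R(93)/((((4 - 1*(-1))*(-7))*(-20))) = (4*93)/((((4 - 1*(-1))*(-7))*(-20))) = 372/((((4 + 1)*(-7))*(-20))) = 372/(((5*(-7))*(-20))) = 372/((-35*(-20))) = 372/700 = 372*(1/700) = 93/175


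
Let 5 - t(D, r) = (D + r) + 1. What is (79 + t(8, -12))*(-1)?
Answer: -87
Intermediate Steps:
t(D, r) = 4 - D - r (t(D, r) = 5 - ((D + r) + 1) = 5 - (1 + D + r) = 5 + (-1 - D - r) = 4 - D - r)
(79 + t(8, -12))*(-1) = (79 + (4 - 1*8 - 1*(-12)))*(-1) = (79 + (4 - 8 + 12))*(-1) = (79 + 8)*(-1) = 87*(-1) = -87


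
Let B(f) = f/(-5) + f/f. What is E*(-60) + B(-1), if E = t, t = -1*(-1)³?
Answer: -294/5 ≈ -58.800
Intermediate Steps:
B(f) = 1 - f/5 (B(f) = f*(-⅕) + 1 = -f/5 + 1 = 1 - f/5)
t = 1 (t = -1*(-1) = 1)
E = 1
E*(-60) + B(-1) = 1*(-60) + (1 - ⅕*(-1)) = -60 + (1 + ⅕) = -60 + 6/5 = -294/5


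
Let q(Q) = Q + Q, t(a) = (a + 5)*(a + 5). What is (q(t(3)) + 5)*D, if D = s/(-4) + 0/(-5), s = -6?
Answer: 399/2 ≈ 199.50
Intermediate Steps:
t(a) = (5 + a)² (t(a) = (5 + a)*(5 + a) = (5 + a)²)
q(Q) = 2*Q
D = 3/2 (D = -6/(-4) + 0/(-5) = -6*(-¼) + 0*(-⅕) = 3/2 + 0 = 3/2 ≈ 1.5000)
(q(t(3)) + 5)*D = (2*(5 + 3)² + 5)*(3/2) = (2*8² + 5)*(3/2) = (2*64 + 5)*(3/2) = (128 + 5)*(3/2) = 133*(3/2) = 399/2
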